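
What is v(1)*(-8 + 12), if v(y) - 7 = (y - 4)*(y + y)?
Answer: 4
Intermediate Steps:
v(y) = 7 + 2*y*(-4 + y) (v(y) = 7 + (y - 4)*(y + y) = 7 + (-4 + y)*(2*y) = 7 + 2*y*(-4 + y))
v(1)*(-8 + 12) = (7 - 8*1 + 2*1²)*(-8 + 12) = (7 - 8 + 2*1)*4 = (7 - 8 + 2)*4 = 1*4 = 4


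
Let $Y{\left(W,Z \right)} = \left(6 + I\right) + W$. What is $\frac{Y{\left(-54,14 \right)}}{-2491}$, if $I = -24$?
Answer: $\frac{72}{2491} \approx 0.028904$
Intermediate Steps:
$Y{\left(W,Z \right)} = -18 + W$ ($Y{\left(W,Z \right)} = \left(6 - 24\right) + W = -18 + W$)
$\frac{Y{\left(-54,14 \right)}}{-2491} = \frac{-18 - 54}{-2491} = \left(-72\right) \left(- \frac{1}{2491}\right) = \frac{72}{2491}$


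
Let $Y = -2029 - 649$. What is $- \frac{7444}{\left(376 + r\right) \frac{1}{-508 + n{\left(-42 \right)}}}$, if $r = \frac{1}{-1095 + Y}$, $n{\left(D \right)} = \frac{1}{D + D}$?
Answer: $\frac{139427981}{13863} \approx 10058.0$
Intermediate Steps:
$n{\left(D \right)} = \frac{1}{2 D}$
$Y = -2678$
$r = - \frac{1}{3773}$ ($r = \frac{1}{-1095 - 2678} = \frac{1}{-3773} = - \frac{1}{3773} \approx -0.00026504$)
$- \frac{7444}{\left(376 + r\right) \frac{1}{-508 + n{\left(-42 \right)}}} = - \frac{7444}{\left(376 - \frac{1}{3773}\right) \frac{1}{-508 + \frac{1}{2 \left(-42\right)}}} = - \frac{7444}{\frac{1418647}{3773} \frac{1}{-508 + \frac{1}{2} \left(- \frac{1}{42}\right)}} = - \frac{7444}{\frac{1418647}{3773} \frac{1}{-508 - \frac{1}{84}}} = - \frac{7444}{\frac{1418647}{3773} \frac{1}{- \frac{42673}{84}}} = - \frac{7444}{\frac{1418647}{3773} \left(- \frac{84}{42673}\right)} = - \frac{7444}{- \frac{55452}{74921}} = \left(-7444\right) \left(- \frac{74921}{55452}\right) = \frac{139427981}{13863}$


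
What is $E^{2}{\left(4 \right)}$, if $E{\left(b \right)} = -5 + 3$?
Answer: $4$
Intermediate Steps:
$E{\left(b \right)} = -2$
$E^{2}{\left(4 \right)} = \left(-2\right)^{2} = 4$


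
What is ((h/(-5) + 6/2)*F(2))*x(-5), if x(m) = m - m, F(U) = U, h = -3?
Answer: 0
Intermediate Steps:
x(m) = 0
((h/(-5) + 6/2)*F(2))*x(-5) = ((-3/(-5) + 6/2)*2)*0 = ((-3*(-⅕) + 6*(½))*2)*0 = ((⅗ + 3)*2)*0 = ((18/5)*2)*0 = (36/5)*0 = 0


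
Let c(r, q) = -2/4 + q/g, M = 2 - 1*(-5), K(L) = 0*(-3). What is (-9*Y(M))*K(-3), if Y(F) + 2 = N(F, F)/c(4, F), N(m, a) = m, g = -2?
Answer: 0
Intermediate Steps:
K(L) = 0
M = 7 (M = 2 + 5 = 7)
c(r, q) = -½ - q/2 (c(r, q) = -2/4 + q/(-2) = -2*¼ + q*(-½) = -½ - q/2)
Y(F) = -2 + F/(-½ - F/2)
(-9*Y(M))*K(-3) = -18*(-1 - 2*7)/(1 + 7)*0 = -18*(-1 - 14)/8*0 = -18*(-15)/8*0 = -9*(-15/4)*0 = (135/4)*0 = 0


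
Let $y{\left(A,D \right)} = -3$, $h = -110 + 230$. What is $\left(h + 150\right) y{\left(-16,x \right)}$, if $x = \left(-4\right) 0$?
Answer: $-810$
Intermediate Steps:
$x = 0$
$h = 120$
$\left(h + 150\right) y{\left(-16,x \right)} = \left(120 + 150\right) \left(-3\right) = 270 \left(-3\right) = -810$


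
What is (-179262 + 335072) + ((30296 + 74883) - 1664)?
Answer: 259325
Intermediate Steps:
(-179262 + 335072) + ((30296 + 74883) - 1664) = 155810 + (105179 - 1664) = 155810 + 103515 = 259325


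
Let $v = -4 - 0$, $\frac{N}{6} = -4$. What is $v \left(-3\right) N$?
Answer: $-288$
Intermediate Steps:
$N = -24$ ($N = 6 \left(-4\right) = -24$)
$v = -4$ ($v = -4 + 0 = -4$)
$v \left(-3\right) N = \left(-4\right) \left(-3\right) \left(-24\right) = 12 \left(-24\right) = -288$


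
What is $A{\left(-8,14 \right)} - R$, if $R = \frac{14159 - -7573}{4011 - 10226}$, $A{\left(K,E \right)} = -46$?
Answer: $- \frac{264158}{6215} \approx -42.503$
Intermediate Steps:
$R = - \frac{21732}{6215}$ ($R = \frac{14159 + \left(-3777 + 11350\right)}{-6215} = \left(14159 + 7573\right) \left(- \frac{1}{6215}\right) = 21732 \left(- \frac{1}{6215}\right) = - \frac{21732}{6215} \approx -3.4967$)
$A{\left(-8,14 \right)} - R = -46 - - \frac{21732}{6215} = -46 + \frac{21732}{6215} = - \frac{264158}{6215}$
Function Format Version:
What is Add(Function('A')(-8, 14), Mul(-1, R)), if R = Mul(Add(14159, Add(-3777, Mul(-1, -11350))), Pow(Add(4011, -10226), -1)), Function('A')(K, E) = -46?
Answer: Rational(-264158, 6215) ≈ -42.503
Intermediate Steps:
R = Rational(-21732, 6215) (R = Mul(Add(14159, Add(-3777, 11350)), Pow(-6215, -1)) = Mul(Add(14159, 7573), Rational(-1, 6215)) = Mul(21732, Rational(-1, 6215)) = Rational(-21732, 6215) ≈ -3.4967)
Add(Function('A')(-8, 14), Mul(-1, R)) = Add(-46, Mul(-1, Rational(-21732, 6215))) = Add(-46, Rational(21732, 6215)) = Rational(-264158, 6215)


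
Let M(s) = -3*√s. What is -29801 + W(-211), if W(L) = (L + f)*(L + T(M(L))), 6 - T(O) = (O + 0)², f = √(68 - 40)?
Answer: -387235 + 3388*√7 ≈ -3.7827e+5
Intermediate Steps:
f = 2*√7 (f = √28 = 2*√7 ≈ 5.2915)
T(O) = 6 - O² (T(O) = 6 - (O + 0)² = 6 - O²)
W(L) = (6 - 8*L)*(L + 2*√7) (W(L) = (L + 2*√7)*(L + (6 - (-3*√L)²)) = (L + 2*√7)*(L + (6 - 9*L)) = (L + 2*√7)*(6 - 8*L) = (6 - 8*L)*(L + 2*√7))
-29801 + W(-211) = -29801 + (-8*(-211)² + 6*(-211) + 12*√7 - 16*(-211)*√7) = -29801 + (-8*44521 - 1266 + 12*√7 + 3376*√7) = -29801 + (-356168 - 1266 + 12*√7 + 3376*√7) = -29801 + (-357434 + 3388*√7) = -387235 + 3388*√7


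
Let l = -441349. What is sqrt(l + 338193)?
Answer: 2*I*sqrt(25789) ≈ 321.18*I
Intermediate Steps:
sqrt(l + 338193) = sqrt(-441349 + 338193) = sqrt(-103156) = 2*I*sqrt(25789)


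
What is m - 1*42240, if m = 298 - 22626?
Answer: -64568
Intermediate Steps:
m = -22328
m - 1*42240 = -22328 - 1*42240 = -22328 - 42240 = -64568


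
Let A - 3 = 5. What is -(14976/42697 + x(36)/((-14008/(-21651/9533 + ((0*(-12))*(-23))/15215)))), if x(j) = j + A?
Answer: -510136020633/1425420814502 ≈ -0.35788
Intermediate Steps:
A = 8 (A = 3 + 5 = 8)
x(j) = 8 + j (x(j) = j + 8 = 8 + j)
-(14976/42697 + x(36)/((-14008/(-21651/9533 + ((0*(-12))*(-23))/15215)))) = -(14976/42697 + (8 + 36)/((-14008/(-21651/9533 + ((0*(-12))*(-23))/15215)))) = -(14976*(1/42697) + 44/((-14008/(-21651*1/9533 + (0*(-23))*(1/15215))))) = -(14976/42697 + 44/((-14008/(-21651/9533 + 0*(1/15215))))) = -(14976/42697 + 44/((-14008/(-21651/9533 + 0)))) = -(14976/42697 + 44/((-14008/(-21651/9533)))) = -(14976/42697 + 44/((-14008*(-9533/21651)))) = -(14976/42697 + 44/(133538264/21651)) = -(14976/42697 + 44*(21651/133538264)) = -(14976/42697 + 238161/33384566) = -1*510136020633/1425420814502 = -510136020633/1425420814502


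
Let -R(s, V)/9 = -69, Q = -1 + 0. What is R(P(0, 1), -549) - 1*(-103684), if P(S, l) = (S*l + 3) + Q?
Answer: 104305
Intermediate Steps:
Q = -1
P(S, l) = 2 + S*l (P(S, l) = (S*l + 3) - 1 = (3 + S*l) - 1 = 2 + S*l)
R(s, V) = 621 (R(s, V) = -9*(-69) = 621)
R(P(0, 1), -549) - 1*(-103684) = 621 - 1*(-103684) = 621 + 103684 = 104305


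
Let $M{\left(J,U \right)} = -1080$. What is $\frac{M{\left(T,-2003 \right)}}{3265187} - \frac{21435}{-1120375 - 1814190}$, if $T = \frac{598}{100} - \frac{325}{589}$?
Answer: $\frac{13363990629}{1916380697731} \approx 0.0069736$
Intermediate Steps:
$T = \frac{159861}{29450}$ ($T = 598 \cdot \frac{1}{100} - \frac{325}{589} = \frac{299}{50} - \frac{325}{589} = \frac{159861}{29450} \approx 5.4282$)
$\frac{M{\left(T,-2003 \right)}}{3265187} - \frac{21435}{-1120375 - 1814190} = - \frac{1080}{3265187} - \frac{21435}{-1120375 - 1814190} = \left(-1080\right) \frac{1}{3265187} - \frac{21435}{-2934565} = - \frac{1080}{3265187} - - \frac{4287}{586913} = - \frac{1080}{3265187} + \frac{4287}{586913} = \frac{13363990629}{1916380697731}$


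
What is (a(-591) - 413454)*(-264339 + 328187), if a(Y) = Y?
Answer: -26435945160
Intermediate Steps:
(a(-591) - 413454)*(-264339 + 328187) = (-591 - 413454)*(-264339 + 328187) = -414045*63848 = -26435945160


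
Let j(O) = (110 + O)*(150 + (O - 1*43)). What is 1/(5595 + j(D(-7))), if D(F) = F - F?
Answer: 1/17365 ≈ 5.7587e-5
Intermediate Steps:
D(F) = 0
j(O) = (107 + O)*(110 + O) (j(O) = (110 + O)*(150 + (O - 43)) = (110 + O)*(150 + (-43 + O)) = (110 + O)*(107 + O) = (107 + O)*(110 + O))
1/(5595 + j(D(-7))) = 1/(5595 + (11770 + 0² + 217*0)) = 1/(5595 + (11770 + 0 + 0)) = 1/(5595 + 11770) = 1/17365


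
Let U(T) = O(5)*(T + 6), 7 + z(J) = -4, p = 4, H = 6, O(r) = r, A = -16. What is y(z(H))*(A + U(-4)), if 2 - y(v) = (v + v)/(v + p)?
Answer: 48/7 ≈ 6.8571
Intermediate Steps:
z(J) = -11 (z(J) = -7 - 4 = -11)
U(T) = 30 + 5*T (U(T) = 5*(T + 6) = 5*(6 + T) = 30 + 5*T)
y(v) = 2 - 2*v/(4 + v) (y(v) = 2 - (v + v)/(v + 4) = 2 - 2*v/(4 + v))
y(z(H))*(A + U(-4)) = (8/(4 - 11))*(-16 + (30 + 5*(-4))) = (8/(-7))*(-16 + (30 - 20)) = (8*(-⅐))*(-16 + 10) = -8/7*(-6) = 48/7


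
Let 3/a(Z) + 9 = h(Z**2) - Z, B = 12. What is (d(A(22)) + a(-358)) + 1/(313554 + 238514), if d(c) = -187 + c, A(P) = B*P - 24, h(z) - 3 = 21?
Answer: 10915488869/205921364 ≈ 53.008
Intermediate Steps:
h(z) = 24 (h(z) = 3 + 21 = 24)
A(P) = -24 + 12*P (A(P) = 12*P - 24 = -24 + 12*P)
a(Z) = 3/(15 - Z) (a(Z) = 3/(-9 + (24 - Z)) = 3/(15 - Z))
(d(A(22)) + a(-358)) + 1/(313554 + 238514) = ((-187 + (-24 + 12*22)) - 3/(-15 - 358)) + 1/(313554 + 238514) = ((-187 + (-24 + 264)) - 3/(-373)) + 1/552068 = ((-187 + 240) - 3*(-1/373)) + 1/552068 = (53 + 3/373) + 1/552068 = 19772/373 + 1/552068 = 10915488869/205921364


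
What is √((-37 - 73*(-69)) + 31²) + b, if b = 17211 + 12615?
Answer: 29826 + √5961 ≈ 29903.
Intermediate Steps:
b = 29826
√((-37 - 73*(-69)) + 31²) + b = √((-37 - 73*(-69)) + 31²) + 29826 = √((-37 + 5037) + 961) + 29826 = √(5000 + 961) + 29826 = √5961 + 29826 = 29826 + √5961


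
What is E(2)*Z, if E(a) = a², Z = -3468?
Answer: -13872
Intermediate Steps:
E(2)*Z = 2²*(-3468) = 4*(-3468) = -13872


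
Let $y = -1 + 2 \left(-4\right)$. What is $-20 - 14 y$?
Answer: $106$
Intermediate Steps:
$y = -9$ ($y = -1 - 8 = -9$)
$-20 - 14 y = -20 - -126 = -20 + 126 = 106$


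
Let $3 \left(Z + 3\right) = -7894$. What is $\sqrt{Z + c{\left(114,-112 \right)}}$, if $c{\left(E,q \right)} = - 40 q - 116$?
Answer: $\frac{\sqrt{15567}}{3} \approx 41.589$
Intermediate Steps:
$Z = - \frac{7903}{3}$ ($Z = -3 + \frac{1}{3} \left(-7894\right) = -3 - \frac{7894}{3} = - \frac{7903}{3} \approx -2634.3$)
$c{\left(E,q \right)} = -116 - 40 q$
$\sqrt{Z + c{\left(114,-112 \right)}} = \sqrt{- \frac{7903}{3} - -4364} = \sqrt{- \frac{7903}{3} + \left(-116 + 4480\right)} = \sqrt{- \frac{7903}{3} + 4364} = \sqrt{\frac{5189}{3}} = \frac{\sqrt{15567}}{3}$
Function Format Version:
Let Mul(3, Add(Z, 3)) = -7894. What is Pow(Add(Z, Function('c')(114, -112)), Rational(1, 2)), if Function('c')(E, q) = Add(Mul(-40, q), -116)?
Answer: Mul(Rational(1, 3), Pow(15567, Rational(1, 2))) ≈ 41.589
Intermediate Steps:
Z = Rational(-7903, 3) (Z = Add(-3, Mul(Rational(1, 3), -7894)) = Add(-3, Rational(-7894, 3)) = Rational(-7903, 3) ≈ -2634.3)
Function('c')(E, q) = Add(-116, Mul(-40, q))
Pow(Add(Z, Function('c')(114, -112)), Rational(1, 2)) = Pow(Add(Rational(-7903, 3), Add(-116, Mul(-40, -112))), Rational(1, 2)) = Pow(Add(Rational(-7903, 3), Add(-116, 4480)), Rational(1, 2)) = Pow(Add(Rational(-7903, 3), 4364), Rational(1, 2)) = Pow(Rational(5189, 3), Rational(1, 2)) = Mul(Rational(1, 3), Pow(15567, Rational(1, 2)))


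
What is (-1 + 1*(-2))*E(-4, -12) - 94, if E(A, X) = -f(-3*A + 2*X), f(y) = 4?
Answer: -82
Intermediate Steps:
E(A, X) = -4 (E(A, X) = -1*4 = -4)
(-1 + 1*(-2))*E(-4, -12) - 94 = (-1 + 1*(-2))*(-4) - 94 = (-1 - 2)*(-4) - 94 = -3*(-4) - 94 = 12 - 94 = -82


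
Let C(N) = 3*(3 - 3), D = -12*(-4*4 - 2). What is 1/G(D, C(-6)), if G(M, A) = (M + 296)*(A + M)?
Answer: 1/110592 ≈ 9.0422e-6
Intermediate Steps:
D = 216 (D = -12*(-16 - 2) = -12*(-18) = 216)
C(N) = 0 (C(N) = 3*0 = 0)
G(M, A) = (296 + M)*(A + M)
1/G(D, C(-6)) = 1/(216**2 + 296*0 + 296*216 + 0*216) = 1/(46656 + 0 + 63936 + 0) = 1/110592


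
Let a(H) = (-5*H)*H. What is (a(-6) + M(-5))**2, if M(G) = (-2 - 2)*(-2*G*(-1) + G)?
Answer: 14400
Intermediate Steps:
a(H) = -5*H**2
M(G) = -12*G (M(G) = -4*(2*G + G) = -12*G)
(a(-6) + M(-5))**2 = (-5*(-6)**2 - 12*(-5))**2 = (-5*36 + 60)**2 = (-180 + 60)**2 = (-120)**2 = 14400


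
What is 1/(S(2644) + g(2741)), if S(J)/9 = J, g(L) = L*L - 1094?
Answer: 1/7535783 ≈ 1.3270e-7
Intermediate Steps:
g(L) = -1094 + L² (g(L) = L² - 1094 = -1094 + L²)
S(J) = 9*J
1/(S(2644) + g(2741)) = 1/(9*2644 + (-1094 + 2741²)) = 1/(23796 + (-1094 + 7513081)) = 1/(23796 + 7511987) = 1/7535783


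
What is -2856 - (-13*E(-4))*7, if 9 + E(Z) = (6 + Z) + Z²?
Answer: -2037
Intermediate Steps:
E(Z) = -3 + Z + Z² (E(Z) = -9 + ((6 + Z) + Z²) = -9 + (6 + Z + Z²) = -3 + Z + Z²)
-2856 - (-13*E(-4))*7 = -2856 - (-13*(-3 - 4 + (-4)²))*7 = -2856 - (-13*(-3 - 4 + 16))*7 = -2856 - (-13*9)*7 = -2856 - (-117)*7 = -2856 - 1*(-819) = -2856 + 819 = -2037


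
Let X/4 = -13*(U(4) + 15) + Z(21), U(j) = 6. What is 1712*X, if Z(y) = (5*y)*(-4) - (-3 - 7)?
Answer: -4677184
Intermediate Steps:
Z(y) = 10 - 20*y (Z(y) = -20*y - 1*(-10) = -20*y + 10 = 10 - 20*y)
X = -2732 (X = 4*(-13*(6 + 15) + (10 - 20*21)) = 4*(-13*21 + (10 - 420)) = 4*(-273 - 410) = 4*(-683) = -2732)
1712*X = 1712*(-2732) = -4677184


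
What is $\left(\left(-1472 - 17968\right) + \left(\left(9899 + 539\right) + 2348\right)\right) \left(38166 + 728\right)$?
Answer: $-258800676$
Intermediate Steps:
$\left(\left(-1472 - 17968\right) + \left(\left(9899 + 539\right) + 2348\right)\right) \left(38166 + 728\right) = \left(\left(-1472 - 17968\right) + \left(10438 + 2348\right)\right) 38894 = \left(-19440 + 12786\right) 38894 = \left(-6654\right) 38894 = -258800676$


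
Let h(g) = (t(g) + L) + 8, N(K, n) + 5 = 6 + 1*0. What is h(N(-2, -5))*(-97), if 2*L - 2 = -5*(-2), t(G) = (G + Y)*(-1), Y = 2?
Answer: -1067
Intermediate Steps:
t(G) = -2 - G (t(G) = (G + 2)*(-1) = (2 + G)*(-1) = -2 - G)
L = 6 (L = 1 + (-5*(-2))/2 = 1 + (½)*10 = 1 + 5 = 6)
N(K, n) = 1 (N(K, n) = -5 + (6 + 1*0) = -5 + (6 + 0) = -5 + 6 = 1)
h(g) = 12 - g (h(g) = ((-2 - g) + 6) + 8 = (4 - g) + 8 = 12 - g)
h(N(-2, -5))*(-97) = (12 - 1*1)*(-97) = (12 - 1)*(-97) = 11*(-97) = -1067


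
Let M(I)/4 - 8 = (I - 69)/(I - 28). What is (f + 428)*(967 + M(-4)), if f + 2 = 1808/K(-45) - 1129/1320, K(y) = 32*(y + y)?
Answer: 2711593331/6336 ≈ 4.2797e+5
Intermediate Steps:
K(y) = 64*y (K(y) = 32*(2*y) = 64*y)
M(I) = 32 + 4*(-69 + I)/(-28 + I) (M(I) = 32 + 4*((I - 69)/(I - 28)) = 32 + 4*((-69 + I)/(-28 + I)) = 32 + 4*(-69 + I)/(-28 + I))
f = -13793/3960 (f = -2 + (1808/((64*(-45))) - 1129/1320) = -2 + (1808/(-2880) - 1129*1/1320) = -2 + (1808*(-1/2880) - 1129/1320) = -2 + (-113/180 - 1129/1320) = -2 - 5873/3960 = -13793/3960 ≈ -3.4831)
(f + 428)*(967 + M(-4)) = (-13793/3960 + 428)*(967 + 4*(-293 + 9*(-4))/(-28 - 4)) = 1681087*(967 + 4*(-293 - 36)/(-32))/3960 = 1681087*(967 + 4*(-1/32)*(-329))/3960 = 1681087*(967 + 329/8)/3960 = (1681087/3960)*(8065/8) = 2711593331/6336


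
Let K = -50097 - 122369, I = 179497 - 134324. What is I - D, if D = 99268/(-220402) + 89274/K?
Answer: 4717434496548/104428163 ≈ 45174.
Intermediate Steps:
I = 45173
K = -172466
D = -101089349/104428163 (D = 99268/(-220402) + 89274/(-172466) = 99268*(-1/220402) + 89274*(-1/172466) = -3818/8477 - 44637/86233 = -101089349/104428163 ≈ -0.96803)
I - D = 45173 - 1*(-101089349/104428163) = 45173 + 101089349/104428163 = 4717434496548/104428163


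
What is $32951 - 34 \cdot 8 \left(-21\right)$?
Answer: $38663$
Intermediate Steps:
$32951 - 34 \cdot 8 \left(-21\right) = 32951 - 272 \left(-21\right) = 32951 - -5712 = 32951 + 5712 = 38663$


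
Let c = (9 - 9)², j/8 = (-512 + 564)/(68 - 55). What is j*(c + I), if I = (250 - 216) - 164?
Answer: -4160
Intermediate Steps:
j = 32 (j = 8*((-512 + 564)/(68 - 55)) = 8*(52/13) = 8*(52*(1/13)) = 8*4 = 32)
I = -130 (I = 34 - 164 = -130)
c = 0 (c = 0² = 0)
j*(c + I) = 32*(0 - 130) = 32*(-130) = -4160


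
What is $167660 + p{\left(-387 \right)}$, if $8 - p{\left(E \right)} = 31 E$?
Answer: $179665$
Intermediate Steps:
$p{\left(E \right)} = 8 - 31 E$
$167660 + p{\left(-387 \right)} = 167660 + \left(8 - -11997\right) = 167660 + \left(8 + 11997\right) = 167660 + 12005 = 179665$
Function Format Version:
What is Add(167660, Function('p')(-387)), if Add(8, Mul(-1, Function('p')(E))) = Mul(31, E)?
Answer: 179665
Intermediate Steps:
Function('p')(E) = Add(8, Mul(-31, E)) (Function('p')(E) = Add(8, Mul(-1, Mul(31, E))) = Add(8, Mul(-31, E)))
Add(167660, Function('p')(-387)) = Add(167660, Add(8, Mul(-31, -387))) = Add(167660, Add(8, 11997)) = Add(167660, 12005) = 179665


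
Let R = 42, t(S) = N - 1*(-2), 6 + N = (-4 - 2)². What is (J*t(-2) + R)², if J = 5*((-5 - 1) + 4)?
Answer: 77284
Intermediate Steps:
N = 30 (N = -6 + (-4 - 2)² = -6 + (-6)² = -6 + 36 = 30)
t(S) = 32 (t(S) = 30 - 1*(-2) = 30 + 2 = 32)
J = -10 (J = 5*(-6 + 4) = 5*(-2) = -10)
(J*t(-2) + R)² = (-10*32 + 42)² = (-320 + 42)² = (-278)² = 77284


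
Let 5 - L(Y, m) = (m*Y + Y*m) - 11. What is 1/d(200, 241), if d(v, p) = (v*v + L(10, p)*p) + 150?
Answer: -1/1117614 ≈ -8.9476e-7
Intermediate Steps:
L(Y, m) = 16 - 2*Y*m (L(Y, m) = 5 - ((m*Y + Y*m) - 11) = 5 - ((Y*m + Y*m) - 11) = 5 - (2*Y*m - 11) = 5 - (-11 + 2*Y*m) = 5 + (11 - 2*Y*m) = 16 - 2*Y*m)
d(v, p) = 150 + v² + p*(16 - 20*p) (d(v, p) = (v*v + (16 - 2*10*p)*p) + 150 = (v² + (16 - 20*p)*p) + 150 = (v² + p*(16 - 20*p)) + 150 = 150 + v² + p*(16 - 20*p))
1/d(200, 241) = 1/(150 + 200² - 4*241*(-4 + 5*241)) = 1/(150 + 40000 - 4*241*(-4 + 1205)) = 1/(150 + 40000 - 4*241*1201) = 1/(150 + 40000 - 1157764) = 1/(-1117614) = -1/1117614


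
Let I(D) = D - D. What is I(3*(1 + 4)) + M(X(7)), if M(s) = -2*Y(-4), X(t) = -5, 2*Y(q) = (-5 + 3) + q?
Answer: 6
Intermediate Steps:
Y(q) = -1 + q/2 (Y(q) = ((-5 + 3) + q)/2 = (-2 + q)/2 = -1 + q/2)
M(s) = 6 (M(s) = -2*(-1 + (1/2)*(-4)) = -2*(-1 - 2) = -2*(-3) = 6)
I(D) = 0
I(3*(1 + 4)) + M(X(7)) = 0 + 6 = 6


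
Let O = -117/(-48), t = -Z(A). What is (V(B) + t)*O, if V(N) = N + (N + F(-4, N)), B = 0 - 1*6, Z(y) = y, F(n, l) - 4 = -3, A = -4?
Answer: -273/16 ≈ -17.063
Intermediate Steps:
F(n, l) = 1 (F(n, l) = 4 - 3 = 1)
t = 4 (t = -1*(-4) = 4)
B = -6 (B = 0 - 6 = -6)
V(N) = 1 + 2*N (V(N) = N + (N + 1) = N + (1 + N) = 1 + 2*N)
O = 39/16 (O = -117*(-1/48) = 39/16 ≈ 2.4375)
(V(B) + t)*O = ((1 + 2*(-6)) + 4)*(39/16) = ((1 - 12) + 4)*(39/16) = (-11 + 4)*(39/16) = -7*39/16 = -273/16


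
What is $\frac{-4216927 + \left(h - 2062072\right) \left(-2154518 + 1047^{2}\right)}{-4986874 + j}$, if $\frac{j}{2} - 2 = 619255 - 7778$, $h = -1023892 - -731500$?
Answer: $- \frac{2491746224449}{3763916} \approx -6.6201 \cdot 10^{5}$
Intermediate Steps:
$h = -292392$ ($h = -1023892 + 731500 = -292392$)
$j = 1222958$ ($j = 4 + 2 \left(619255 - 7778\right) = 4 + 2 \cdot 611477 = 4 + 1222954 = 1222958$)
$\frac{-4216927 + \left(h - 2062072\right) \left(-2154518 + 1047^{2}\right)}{-4986874 + j} = \frac{-4216927 + \left(-292392 - 2062072\right) \left(-2154518 + 1047^{2}\right)}{-4986874 + 1222958} = \frac{-4216927 - 2354464 \left(-2154518 + 1096209\right)}{-3763916} = \left(-4216927 - -2491750441376\right) \left(- \frac{1}{3763916}\right) = \left(-4216927 + 2491750441376\right) \left(- \frac{1}{3763916}\right) = 2491746224449 \left(- \frac{1}{3763916}\right) = - \frac{2491746224449}{3763916}$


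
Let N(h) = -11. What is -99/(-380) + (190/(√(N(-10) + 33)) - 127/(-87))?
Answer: 56873/33060 + 95*√22/11 ≈ 42.228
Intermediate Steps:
-99/(-380) + (190/(√(N(-10) + 33)) - 127/(-87)) = -99/(-380) + (190/(√(-11 + 33)) - 127/(-87)) = -99*(-1/380) + (190/(√22) - 127*(-1/87)) = 99/380 + (190*(√22/22) + 127/87) = 99/380 + (95*√22/11 + 127/87) = 99/380 + (127/87 + 95*√22/11) = 56873/33060 + 95*√22/11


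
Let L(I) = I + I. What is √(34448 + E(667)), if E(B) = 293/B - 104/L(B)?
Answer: √15325697019/667 ≈ 185.60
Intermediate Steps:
L(I) = 2*I
E(B) = 241/B (E(B) = 293/B - 104*1/(2*B) = 293/B - 52/B = 241/B)
√(34448 + E(667)) = √(34448 + 241/667) = √(22977057/667) = √15325697019/667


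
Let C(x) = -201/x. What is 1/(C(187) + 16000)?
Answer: 187/2991799 ≈ 6.2504e-5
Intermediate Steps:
1/(C(187) + 16000) = 1/(-201/187 + 16000) = 1/(2991799/187) = 187/2991799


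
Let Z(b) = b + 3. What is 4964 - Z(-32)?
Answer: 4993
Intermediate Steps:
Z(b) = 3 + b
4964 - Z(-32) = 4964 - (3 - 32) = 4964 - 1*(-29) = 4964 + 29 = 4993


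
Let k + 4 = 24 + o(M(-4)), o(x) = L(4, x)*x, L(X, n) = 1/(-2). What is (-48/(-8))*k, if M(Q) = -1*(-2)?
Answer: 114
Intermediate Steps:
L(X, n) = -1/2
M(Q) = 2
o(x) = -x/2
k = 19 (k = -4 + (24 - 1/2*2) = -4 + (24 - 1) = -4 + 23 = 19)
(-48/(-8))*k = -48/(-8)*19 = -48*(-1/8)*19 = 6*19 = 114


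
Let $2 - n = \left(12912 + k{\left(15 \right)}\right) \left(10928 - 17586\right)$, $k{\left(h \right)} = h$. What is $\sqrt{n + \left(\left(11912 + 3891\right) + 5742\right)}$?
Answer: $\sqrt{86089513} \approx 9278.4$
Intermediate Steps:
$n = 86067968$ ($n = 2 - \left(12912 + 15\right) \left(10928 - 17586\right) = 2 - 12927 \left(-6658\right) = 2 - -86067966 = 2 + 86067966 = 86067968$)
$\sqrt{n + \left(\left(11912 + 3891\right) + 5742\right)} = \sqrt{86067968 + \left(\left(11912 + 3891\right) + 5742\right)} = \sqrt{86067968 + \left(15803 + 5742\right)} = \sqrt{86067968 + 21545} = \sqrt{86089513}$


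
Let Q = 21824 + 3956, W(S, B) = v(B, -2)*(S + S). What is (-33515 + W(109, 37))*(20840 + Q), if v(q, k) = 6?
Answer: -1501490340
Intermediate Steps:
W(S, B) = 12*S (W(S, B) = 6*(S + S) = 6*(2*S) = 12*S)
Q = 25780
(-33515 + W(109, 37))*(20840 + Q) = (-33515 + 12*109)*(20840 + 25780) = (-33515 + 1308)*46620 = -32207*46620 = -1501490340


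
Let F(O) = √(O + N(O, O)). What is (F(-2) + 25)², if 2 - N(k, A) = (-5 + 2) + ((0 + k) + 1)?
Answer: 729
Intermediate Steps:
N(k, A) = 4 - k (N(k, A) = 2 - ((-5 + 2) + ((0 + k) + 1)) = 2 - (-3 + (k + 1)) = 2 - (-3 + (1 + k)) = 2 - (-2 + k) = 2 + (2 - k) = 4 - k)
F(O) = 2 (F(O) = √(O + (4 - O)) = √4 = 2)
(F(-2) + 25)² = (2 + 25)² = 27² = 729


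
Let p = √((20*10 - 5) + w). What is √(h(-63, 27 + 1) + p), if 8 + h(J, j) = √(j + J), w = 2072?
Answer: √(-8 + √2267 + I*√35) ≈ 6.3113 + 0.46869*I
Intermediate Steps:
h(J, j) = -8 + √(J + j) (h(J, j) = -8 + √(j + J) = -8 + √(J + j))
p = √2267 (p = √((20*10 - 5) + 2072) = √((200 - 5) + 2072) = √(195 + 2072) = √2267 ≈ 47.613)
√(h(-63, 27 + 1) + p) = √((-8 + √(-63 + (27 + 1))) + √2267) = √((-8 + √(-63 + 28)) + √2267) = √((-8 + √(-35)) + √2267) = √((-8 + I*√35) + √2267) = √(-8 + √2267 + I*√35)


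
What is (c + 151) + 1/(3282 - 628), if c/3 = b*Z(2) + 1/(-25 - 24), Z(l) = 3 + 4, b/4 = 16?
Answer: 194410857/130046 ≈ 1494.9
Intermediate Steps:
b = 64 (b = 4*16 = 64)
Z(l) = 7
c = 65853/49 (c = 3*(64*7 + 1/(-25 - 24)) = 3*(448 + 1/(-49)) = 3*(448 - 1/49) = 3*(21951/49) = 65853/49 ≈ 1343.9)
(c + 151) + 1/(3282 - 628) = (65853/49 + 151) + 1/(3282 - 628) = 73252/49 + 1/2654 = 194410857/130046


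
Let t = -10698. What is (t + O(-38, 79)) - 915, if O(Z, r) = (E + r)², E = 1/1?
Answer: -5213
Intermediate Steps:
E = 1
O(Z, r) = (1 + r)²
(t + O(-38, 79)) - 915 = (-10698 + (1 + 79)²) - 915 = (-10698 + 80²) - 915 = (-10698 + 6400) - 915 = -4298 - 915 = -5213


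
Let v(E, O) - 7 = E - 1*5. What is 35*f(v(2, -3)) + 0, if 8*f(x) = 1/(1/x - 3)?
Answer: -35/22 ≈ -1.5909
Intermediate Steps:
v(E, O) = 2 + E (v(E, O) = 7 + (E - 1*5) = 7 + (E - 5) = 7 + (-5 + E) = 2 + E)
f(x) = 1/(8*(-3 + 1/x)) (f(x) = 1/(8*(1/x - 3)) = 1/(8*(-3 + 1/x)))
35*f(v(2, -3)) + 0 = 35*(-(2 + 2)/(-8 + 24*(2 + 2))) + 0 = 35*(-1*4/(-8 + 24*4)) + 0 = 35*(-1*4/(-8 + 96)) + 0 = 35*(-1*4/88) + 0 = 35*(-1*4*1/88) + 0 = 35*(-1/22) + 0 = -35/22 + 0 = -35/22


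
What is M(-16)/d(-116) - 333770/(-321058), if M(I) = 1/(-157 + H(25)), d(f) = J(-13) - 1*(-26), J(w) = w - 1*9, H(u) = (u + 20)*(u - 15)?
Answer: 195749749/188139988 ≈ 1.0404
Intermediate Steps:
H(u) = (-15 + u)*(20 + u) (H(u) = (20 + u)*(-15 + u) = (-15 + u)*(20 + u))
J(w) = -9 + w (J(w) = w - 9 = -9 + w)
d(f) = 4 (d(f) = (-9 - 13) - 1*(-26) = -22 + 26 = 4)
M(I) = 1/293 (M(I) = 1/(-157 + (-300 + 25² + 5*25)) = 1/(-157 + (-300 + 625 + 125)) = 1/(-157 + 450) = 1/293)
M(-16)/d(-116) - 333770/(-321058) = (1/293)/4 - 333770/(-321058) = (1/293)*(¼) - 333770*(-1/321058) = 1/1172 + 166885/160529 = 195749749/188139988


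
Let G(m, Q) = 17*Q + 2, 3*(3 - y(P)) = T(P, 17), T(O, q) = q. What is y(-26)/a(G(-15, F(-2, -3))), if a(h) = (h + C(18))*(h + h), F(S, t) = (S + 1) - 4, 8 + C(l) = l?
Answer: -4/18177 ≈ -0.00022006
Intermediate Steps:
C(l) = -8 + l
y(P) = -8/3 (y(P) = 3 - 1/3*17 = 3 - 17/3 = -8/3)
F(S, t) = -3 + S (F(S, t) = (1 + S) - 4 = -3 + S)
G(m, Q) = 2 + 17*Q
a(h) = 2*h*(10 + h) (a(h) = (h + (-8 + 18))*(h + h) = (h + 10)*(2*h) = (10 + h)*(2*h) = 2*h*(10 + h))
y(-26)/a(G(-15, F(-2, -3))) = -8*1/(2*(2 + 17*(-3 - 2))*(10 + (2 + 17*(-3 - 2))))/3 = -8*1/(2*(2 + 17*(-5))*(10 + (2 + 17*(-5))))/3 = -8*1/(2*(2 - 85)*(10 + (2 - 85)))/3 = -8*(-1/(166*(10 - 83)))/3 = -8/(3*(2*(-83)*(-73))) = -8/3/12118 = -8/3*1/12118 = -4/18177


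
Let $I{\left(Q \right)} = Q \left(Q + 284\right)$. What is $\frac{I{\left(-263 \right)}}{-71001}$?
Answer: $\frac{263}{3381} \approx 0.077788$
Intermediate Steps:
$I{\left(Q \right)} = Q \left(284 + Q\right)$
$\frac{I{\left(-263 \right)}}{-71001} = \frac{\left(-263\right) \left(284 - 263\right)}{-71001} = \left(-263\right) 21 \left(- \frac{1}{71001}\right) = \left(-5523\right) \left(- \frac{1}{71001}\right) = \frac{263}{3381}$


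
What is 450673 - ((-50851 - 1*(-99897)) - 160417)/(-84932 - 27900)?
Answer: 50850224565/112832 ≈ 4.5067e+5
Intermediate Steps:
450673 - ((-50851 - 1*(-99897)) - 160417)/(-84932 - 27900) = 450673 - ((-50851 + 99897) - 160417)/(-112832) = 450673 - (49046 - 160417)*(-1)/112832 = 450673 - (-111371)*(-1)/112832 = 450673 - 1*111371/112832 = 450673 - 111371/112832 = 50850224565/112832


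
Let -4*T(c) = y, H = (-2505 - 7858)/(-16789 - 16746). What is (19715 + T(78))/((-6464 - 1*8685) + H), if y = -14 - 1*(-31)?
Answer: -2644000005/2032045408 ≈ -1.3012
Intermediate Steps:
H = 10363/33535 (H = -10363/(-33535) = -10363*(-1/33535) = 10363/33535 ≈ 0.30902)
y = 17 (y = -14 + 31 = 17)
T(c) = -17/4 (T(c) = -¼*17 = -17/4)
(19715 + T(78))/((-6464 - 1*8685) + H) = (19715 - 17/4)/((-6464 - 1*8685) + 10363/33535) = 78843/(4*((-6464 - 8685) + 10363/33535)) = 78843/(4*(-15149 + 10363/33535)) = 78843/(4*(-508011352/33535)) = (78843/4)*(-33535/508011352) = -2644000005/2032045408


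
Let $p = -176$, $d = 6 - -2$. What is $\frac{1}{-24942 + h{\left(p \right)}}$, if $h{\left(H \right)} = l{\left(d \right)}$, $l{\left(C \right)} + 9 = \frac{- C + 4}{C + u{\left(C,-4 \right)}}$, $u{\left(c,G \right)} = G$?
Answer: $- \frac{1}{24952} \approx -4.0077 \cdot 10^{-5}$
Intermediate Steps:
$d = 8$ ($d = 6 + 2 = 8$)
$l{\left(C \right)} = -9 + \frac{4 - C}{-4 + C}$ ($l{\left(C \right)} = -9 + \frac{- C + 4}{C - 4} = -9 + \frac{4 - C}{-4 + C}$)
$h{\left(H \right)} = -10$
$\frac{1}{-24942 + h{\left(p \right)}} = \frac{1}{-24942 - 10} = \frac{1}{-24952} = - \frac{1}{24952}$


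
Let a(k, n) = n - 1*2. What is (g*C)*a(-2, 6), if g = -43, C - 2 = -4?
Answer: 344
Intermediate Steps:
a(k, n) = -2 + n (a(k, n) = n - 2 = -2 + n)
C = -2 (C = 2 - 4 = -2)
(g*C)*a(-2, 6) = (-43*(-2))*(-2 + 6) = 86*4 = 344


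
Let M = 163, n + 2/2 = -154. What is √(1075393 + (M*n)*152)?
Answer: I*√2764887 ≈ 1662.8*I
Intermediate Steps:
n = -155 (n = -1 - 154 = -155)
√(1075393 + (M*n)*152) = √(1075393 + (163*(-155))*152) = √(1075393 - 25265*152) = √(1075393 - 3840280) = √(-2764887) = I*√2764887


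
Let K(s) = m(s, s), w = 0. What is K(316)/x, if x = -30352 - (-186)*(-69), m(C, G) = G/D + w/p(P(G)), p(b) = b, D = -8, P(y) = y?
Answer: 79/86372 ≈ 0.00091465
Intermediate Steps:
m(C, G) = -G/8 (m(C, G) = G/(-8) + 0/G = G*(-⅛) + 0 = -G/8 + 0 = -G/8)
K(s) = -s/8
x = -43186 (x = -30352 - 1*12834 = -30352 - 12834 = -43186)
K(316)/x = -⅛*316/(-43186) = -79/2*(-1/43186) = 79/86372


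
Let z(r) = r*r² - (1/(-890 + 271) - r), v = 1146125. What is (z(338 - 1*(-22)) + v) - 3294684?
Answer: 27550328820/619 ≈ 4.4508e+7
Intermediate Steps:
z(r) = 1/619 + r + r³ (z(r) = r³ - (1/(-619) - r) = r³ - (-1/619 - r) = r³ + (1/619 + r) = 1/619 + r + r³)
(z(338 - 1*(-22)) + v) - 3294684 = ((1/619 + (338 - 1*(-22)) + (338 - 1*(-22))³) + 1146125) - 3294684 = ((1/619 + (338 + 22) + (338 + 22)³) + 1146125) - 3294684 = ((1/619 + 360 + 360³) + 1146125) - 3294684 = ((1/619 + 360 + 46656000) + 1146125) - 3294684 = (28880286841/619 + 1146125) - 3294684 = 29589738216/619 - 3294684 = 27550328820/619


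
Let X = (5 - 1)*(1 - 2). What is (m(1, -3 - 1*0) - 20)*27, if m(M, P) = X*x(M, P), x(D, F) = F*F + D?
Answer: -1620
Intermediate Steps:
x(D, F) = D + F**2 (x(D, F) = F**2 + D = D + F**2)
X = -4 (X = 4*(-1) = -4)
m(M, P) = -4*M - 4*P**2 (m(M, P) = -4*(M + P**2) = -4*M - 4*P**2)
(m(1, -3 - 1*0) - 20)*27 = ((-4*1 - 4*(-3 - 1*0)**2) - 20)*27 = ((-4 - 4*(-3 + 0)**2) - 20)*27 = ((-4 - 4*(-3)**2) - 20)*27 = ((-4 - 4*9) - 20)*27 = ((-4 - 36) - 20)*27 = (-40 - 20)*27 = -60*27 = -1620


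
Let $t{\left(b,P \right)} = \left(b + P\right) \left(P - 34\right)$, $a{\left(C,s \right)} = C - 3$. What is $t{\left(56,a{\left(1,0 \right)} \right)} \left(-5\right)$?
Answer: $9720$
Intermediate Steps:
$a{\left(C,s \right)} = -3 + C$
$t{\left(b,P \right)} = \left(-34 + P\right) \left(P + b\right)$ ($t{\left(b,P \right)} = \left(P + b\right) \left(-34 + P\right) = \left(-34 + P\right) \left(P + b\right)$)
$t{\left(56,a{\left(1,0 \right)} \right)} \left(-5\right) = \left(\left(-3 + 1\right)^{2} - 34 \left(-3 + 1\right) - 1904 + \left(-3 + 1\right) 56\right) \left(-5\right) = \left(\left(-2\right)^{2} - -68 - 1904 - 112\right) \left(-5\right) = \left(4 + 68 - 1904 - 112\right) \left(-5\right) = \left(-1944\right) \left(-5\right) = 9720$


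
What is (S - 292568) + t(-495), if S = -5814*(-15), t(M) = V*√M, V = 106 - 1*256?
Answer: -205358 - 450*I*√55 ≈ -2.0536e+5 - 3337.3*I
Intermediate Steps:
V = -150 (V = 106 - 256 = -150)
t(M) = -150*√M
S = 87210
(S - 292568) + t(-495) = (87210 - 292568) - 450*I*√55 = -205358 - 450*I*√55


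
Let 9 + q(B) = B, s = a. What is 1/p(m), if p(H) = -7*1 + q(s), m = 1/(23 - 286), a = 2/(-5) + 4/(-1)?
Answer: -5/102 ≈ -0.049020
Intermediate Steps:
a = -22/5 (a = 2*(-1/5) + 4*(-1) = -2/5 - 4 = -22/5 ≈ -4.4000)
s = -22/5 ≈ -4.4000
q(B) = -9 + B
m = -1/263 (m = 1/(-263) = -1/263 ≈ -0.0038023)
p(H) = -102/5 (p(H) = -7*1 + (-9 - 22/5) = -7 - 67/5 = -102/5)
1/p(m) = 1/(-102/5) = -5/102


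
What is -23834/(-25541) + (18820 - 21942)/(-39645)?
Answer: 1024637932/1012572945 ≈ 1.0119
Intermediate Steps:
-23834/(-25541) + (18820 - 21942)/(-39645) = -23834*(-1/25541) - 3122*(-1/39645) = 23834/25541 + 3122/39645 = 1024637932/1012572945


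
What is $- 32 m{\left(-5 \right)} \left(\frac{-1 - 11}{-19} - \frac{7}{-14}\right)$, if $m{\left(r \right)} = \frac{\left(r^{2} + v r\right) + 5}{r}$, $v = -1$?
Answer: $\frac{4816}{19} \approx 253.47$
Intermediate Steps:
$m{\left(r \right)} = \frac{5 + r^{2} - r}{r}$ ($m{\left(r \right)} = \frac{\left(r^{2} - r\right) + 5}{r} = \frac{5 + r^{2} - r}{r}$)
$- 32 m{\left(-5 \right)} \left(\frac{-1 - 11}{-19} - \frac{7}{-14}\right) = - 32 \left(-1 - 5 + \frac{5}{-5}\right) \left(\frac{-1 - 11}{-19} - \frac{7}{-14}\right) = - 32 \left(-1 - 5 + 5 \left(- \frac{1}{5}\right)\right) \left(\left(-12\right) \left(- \frac{1}{19}\right) - - \frac{1}{2}\right) = - 32 \left(-1 - 5 - 1\right) \left(\frac{12}{19} + \frac{1}{2}\right) = \left(-32\right) \left(-7\right) \frac{43}{38} = 224 \cdot \frac{43}{38} = \frac{4816}{19}$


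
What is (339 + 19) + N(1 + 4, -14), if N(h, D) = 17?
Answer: 375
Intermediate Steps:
(339 + 19) + N(1 + 4, -14) = (339 + 19) + 17 = 358 + 17 = 375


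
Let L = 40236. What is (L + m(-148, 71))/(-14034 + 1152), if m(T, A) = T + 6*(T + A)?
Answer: -19813/6441 ≈ -3.0761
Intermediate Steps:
m(T, A) = 6*A + 7*T (m(T, A) = T + 6*(A + T) = T + (6*A + 6*T) = 6*A + 7*T)
(L + m(-148, 71))/(-14034 + 1152) = (40236 + (6*71 + 7*(-148)))/(-14034 + 1152) = (40236 + (426 - 1036))/(-12882) = (40236 - 610)*(-1/12882) = 39626*(-1/12882) = -19813/6441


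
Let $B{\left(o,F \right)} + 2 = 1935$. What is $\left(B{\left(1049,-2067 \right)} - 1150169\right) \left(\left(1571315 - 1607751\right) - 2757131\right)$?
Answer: $3207674197812$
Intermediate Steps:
$B{\left(o,F \right)} = 1933$ ($B{\left(o,F \right)} = -2 + 1935 = 1933$)
$\left(B{\left(1049,-2067 \right)} - 1150169\right) \left(\left(1571315 - 1607751\right) - 2757131\right) = \left(1933 - 1150169\right) \left(\left(1571315 - 1607751\right) - 2757131\right) = - 1148236 \left(-36436 - 2757131\right) = \left(-1148236\right) \left(-2793567\right) = 3207674197812$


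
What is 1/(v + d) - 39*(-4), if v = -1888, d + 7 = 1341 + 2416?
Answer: 290473/1862 ≈ 156.00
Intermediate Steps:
d = 3750 (d = -7 + (1341 + 2416) = -7 + 3757 = 3750)
1/(v + d) - 39*(-4) = 1/(-1888 + 3750) - 39*(-4) = 1/1862 - 1*(-156) = 1/1862 + 156 = 290473/1862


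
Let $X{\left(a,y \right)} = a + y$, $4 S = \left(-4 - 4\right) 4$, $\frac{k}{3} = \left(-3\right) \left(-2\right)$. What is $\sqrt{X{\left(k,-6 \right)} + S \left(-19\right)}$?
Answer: $2 \sqrt{41} \approx 12.806$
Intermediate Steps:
$k = 18$ ($k = 3 \left(\left(-3\right) \left(-2\right)\right) = 3 \cdot 6 = 18$)
$S = -8$ ($S = \frac{\left(-4 - 4\right) 4}{4} = \frac{\left(-8\right) 4}{4} = \frac{1}{4} \left(-32\right) = -8$)
$\sqrt{X{\left(k,-6 \right)} + S \left(-19\right)} = \sqrt{\left(18 - 6\right) - -152} = \sqrt{12 + 152} = \sqrt{164} = 2 \sqrt{41}$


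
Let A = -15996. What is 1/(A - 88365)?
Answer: -1/104361 ≈ -9.5821e-6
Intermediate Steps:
1/(A - 88365) = 1/(-15996 - 88365) = 1/(-104361) = -1/104361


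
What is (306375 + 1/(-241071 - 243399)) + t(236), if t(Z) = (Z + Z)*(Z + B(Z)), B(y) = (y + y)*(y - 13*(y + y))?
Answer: -636597374853511/484470 ≈ -1.3140e+9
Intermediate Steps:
B(y) = -50*y² (B(y) = (2*y)*(y - 26*y) = (2*y)*(-25*y) = -50*y²)
t(Z) = 2*Z*(Z - 50*Z²) (t(Z) = (Z + Z)*(Z - 50*Z²) = (2*Z)*(Z - 50*Z²) = 2*Z*(Z - 50*Z²))
(306375 + 1/(-241071 - 243399)) + t(236) = (306375 + 1/(-241071 - 243399)) + 236²*(2 - 100*236) = (306375 + 1/(-484470)) + 55696*(2 - 23600) = (306375 - 1/484470) + 55696*(-23598) = 148429496249/484470 - 1314314208 = -636597374853511/484470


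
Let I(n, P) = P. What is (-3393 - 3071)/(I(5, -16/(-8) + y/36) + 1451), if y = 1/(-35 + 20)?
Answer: -3490560/784619 ≈ -4.4487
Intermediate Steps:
y = -1/15 (y = 1/(-15) = -1/15 ≈ -0.066667)
(-3393 - 3071)/(I(5, -16/(-8) + y/36) + 1451) = (-3393 - 3071)/((-16/(-8) - 1/15/36) + 1451) = -6464/((-16*(-⅛) - 1/15*1/36) + 1451) = -6464/((2 - 1/540) + 1451) = -6464/(1079/540 + 1451) = -6464/784619/540 = -6464*540/784619 = -3490560/784619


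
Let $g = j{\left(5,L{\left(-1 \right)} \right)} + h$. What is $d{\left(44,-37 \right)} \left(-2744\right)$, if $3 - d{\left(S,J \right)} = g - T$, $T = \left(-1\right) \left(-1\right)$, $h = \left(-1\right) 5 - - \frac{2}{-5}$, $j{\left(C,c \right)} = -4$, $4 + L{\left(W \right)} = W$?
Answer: $- \frac{183848}{5} \approx -36770.0$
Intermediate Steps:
$L{\left(W \right)} = -4 + W$
$h = - \frac{27}{5}$ ($h = -5 - \left(-2\right) \left(- \frac{1}{5}\right) = -5 - \frac{2}{5} = - \frac{27}{5} \approx -5.4$)
$T = 1$
$g = - \frac{47}{5}$ ($g = -4 - \frac{27}{5} = - \frac{47}{5} \approx -9.4$)
$d{\left(S,J \right)} = \frac{67}{5}$ ($d{\left(S,J \right)} = 3 - \left(- \frac{47}{5} - 1\right) = 3 - - \frac{52}{5} = 3 + \frac{52}{5} = \frac{67}{5}$)
$d{\left(44,-37 \right)} \left(-2744\right) = \frac{67}{5} \left(-2744\right) = - \frac{183848}{5}$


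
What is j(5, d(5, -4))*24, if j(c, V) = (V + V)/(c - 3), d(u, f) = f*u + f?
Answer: -576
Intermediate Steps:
d(u, f) = f + f*u
j(c, V) = 2*V/(-3 + c) (j(c, V) = (2*V)/(-3 + c) = 2*V/(-3 + c))
j(5, d(5, -4))*24 = (2*(-4*(1 + 5))/(-3 + 5))*24 = (2*(-4*6)/2)*24 = (2*(-24)*(½))*24 = -24*24 = -576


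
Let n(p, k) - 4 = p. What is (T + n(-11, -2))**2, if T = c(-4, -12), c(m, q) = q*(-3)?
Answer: 841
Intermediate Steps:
n(p, k) = 4 + p
c(m, q) = -3*q
T = 36 (T = -3*(-12) = 36)
(T + n(-11, -2))**2 = (36 + (4 - 11))**2 = (36 - 7)**2 = 29**2 = 841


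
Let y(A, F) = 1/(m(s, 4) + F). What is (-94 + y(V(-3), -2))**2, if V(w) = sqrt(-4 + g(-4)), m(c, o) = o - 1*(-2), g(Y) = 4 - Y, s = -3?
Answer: 140625/16 ≈ 8789.1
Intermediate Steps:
m(c, o) = 2 + o (m(c, o) = o + 2 = 2 + o)
V(w) = 2 (V(w) = sqrt(-4 + (4 - 1*(-4))) = sqrt(-4 + (4 + 4)) = sqrt(-4 + 8) = sqrt(4) = 2)
y(A, F) = 1/(6 + F) (y(A, F) = 1/((2 + 4) + F) = 1/(6 + F))
(-94 + y(V(-3), -2))**2 = (-94 + 1/(6 - 2))**2 = (-94 + 1/4)**2 = (-375/4)**2 = 140625/16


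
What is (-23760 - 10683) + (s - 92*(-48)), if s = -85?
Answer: -30112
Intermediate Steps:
(-23760 - 10683) + (s - 92*(-48)) = (-23760 - 10683) + (-85 - 92*(-48)) = -34443 + (-85 + 4416) = -34443 + 4331 = -30112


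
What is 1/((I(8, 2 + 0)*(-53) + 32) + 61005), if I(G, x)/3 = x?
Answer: 1/60719 ≈ 1.6469e-5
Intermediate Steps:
I(G, x) = 3*x
1/((I(8, 2 + 0)*(-53) + 32) + 61005) = 1/(((3*(2 + 0))*(-53) + 32) + 61005) = 1/(((3*2)*(-53) + 32) + 61005) = 1/((6*(-53) + 32) + 61005) = 1/((-318 + 32) + 61005) = 1/(-286 + 61005) = 1/60719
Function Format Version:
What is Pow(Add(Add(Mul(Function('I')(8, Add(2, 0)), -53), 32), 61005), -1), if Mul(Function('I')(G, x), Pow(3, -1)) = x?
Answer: Rational(1, 60719) ≈ 1.6469e-5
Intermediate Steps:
Function('I')(G, x) = Mul(3, x)
Pow(Add(Add(Mul(Function('I')(8, Add(2, 0)), -53), 32), 61005), -1) = Pow(Add(Add(Mul(Mul(3, Add(2, 0)), -53), 32), 61005), -1) = Pow(Add(Add(Mul(Mul(3, 2), -53), 32), 61005), -1) = Pow(Add(Add(Mul(6, -53), 32), 61005), -1) = Pow(Add(Add(-318, 32), 61005), -1) = Pow(Add(-286, 61005), -1) = Pow(60719, -1) = Rational(1, 60719)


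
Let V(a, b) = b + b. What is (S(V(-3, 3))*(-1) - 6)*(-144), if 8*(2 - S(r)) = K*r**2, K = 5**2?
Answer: -15048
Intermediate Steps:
V(a, b) = 2*b
K = 25
S(r) = 2 - 25*r**2/8
(S(V(-3, 3))*(-1) - 6)*(-144) = ((2 - 25*(2*3)**2/8)*(-1) - 6)*(-144) = ((2 - 25/8*6**2)*(-1) - 6)*(-144) = ((2 - 25/8*36)*(-1) - 6)*(-144) = ((2 - 225/2)*(-1) - 6)*(-144) = (-221/2*(-1) - 6)*(-144) = (221/2 - 6)*(-144) = (209/2)*(-144) = -15048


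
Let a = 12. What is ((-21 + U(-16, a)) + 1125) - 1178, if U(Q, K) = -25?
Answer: -99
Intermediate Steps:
((-21 + U(-16, a)) + 1125) - 1178 = ((-21 - 25) + 1125) - 1178 = (-46 + 1125) - 1178 = 1079 - 1178 = -99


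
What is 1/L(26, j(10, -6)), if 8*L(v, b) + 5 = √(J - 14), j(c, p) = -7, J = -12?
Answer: -40/51 - 8*I*√26/51 ≈ -0.78431 - 0.79985*I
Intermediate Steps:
L(v, b) = -5/8 + I*√26/8 (L(v, b) = -5/8 + √(-12 - 14)/8 = -5/8 + √(-26)/8 = -5/8 + (I*√26)/8 = -5/8 + I*√26/8)
1/L(26, j(10, -6)) = 1/(-5/8 + I*√26/8)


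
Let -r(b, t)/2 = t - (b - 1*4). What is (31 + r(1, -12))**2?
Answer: 2401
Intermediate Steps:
r(b, t) = -8 - 2*t + 2*b (r(b, t) = -2*(t - (b - 1*4)) = -2*(t - (b - 4)) = -2*(t - (-4 + b)) = -2*(t + (4 - b)) = -2*(4 + t - b) = -8 - 2*t + 2*b)
(31 + r(1, -12))**2 = (31 + (-8 - 2*(-12) + 2*1))**2 = (31 + (-8 + 24 + 2))**2 = (31 + 18)**2 = 49**2 = 2401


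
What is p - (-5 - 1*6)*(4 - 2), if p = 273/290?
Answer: 6653/290 ≈ 22.941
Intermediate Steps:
p = 273/290 (p = 273*(1/290) = 273/290 ≈ 0.94138)
p - (-5 - 1*6)*(4 - 2) = 273/290 - (-5 - 1*6)*(4 - 2) = 273/290 - (-5 - 6)*2 = 273/290 - (-11)*2 = 273/290 - 1*(-22) = 273/290 + 22 = 6653/290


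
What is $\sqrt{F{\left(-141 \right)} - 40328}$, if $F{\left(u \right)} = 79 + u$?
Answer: $i \sqrt{40390} \approx 200.97 i$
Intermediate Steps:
$\sqrt{F{\left(-141 \right)} - 40328} = \sqrt{\left(79 - 141\right) - 40328} = \sqrt{-62 - 40328} = \sqrt{-40390} = i \sqrt{40390}$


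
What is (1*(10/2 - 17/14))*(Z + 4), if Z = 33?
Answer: 1961/14 ≈ 140.07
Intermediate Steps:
(1*(10/2 - 17/14))*(Z + 4) = (1*(10/2 - 17/14))*(33 + 4) = (1*(10*(1/2) - 17*1/14))*37 = (1*(5 - 17/14))*37 = (1*(53/14))*37 = (53/14)*37 = 1961/14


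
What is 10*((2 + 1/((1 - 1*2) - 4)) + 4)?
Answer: 58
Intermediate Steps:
10*((2 + 1/((1 - 1*2) - 4)) + 4) = 10*((2 + 1/((1 - 2) - 4)) + 4) = 10*((2 + 1/(-1 - 4)) + 4) = 10*((2 + 1/(-5)) + 4) = 10*((2 - ⅕) + 4) = 10*(9/5 + 4) = 10*(29/5) = 58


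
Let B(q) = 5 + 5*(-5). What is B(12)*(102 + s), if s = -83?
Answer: -380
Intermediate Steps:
B(q) = -20 (B(q) = 5 - 25 = -20)
B(12)*(102 + s) = -20*(102 - 83) = -20*19 = -380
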